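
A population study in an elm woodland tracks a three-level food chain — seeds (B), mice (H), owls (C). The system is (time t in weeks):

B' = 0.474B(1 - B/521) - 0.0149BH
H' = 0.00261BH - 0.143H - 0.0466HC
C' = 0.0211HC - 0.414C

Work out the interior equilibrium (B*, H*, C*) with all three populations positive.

B* ≈ 200, H* ≈ 19.6, C* ≈ 8.11

From dC/dt = 0: 0.0211H* = 0.414, so H* = 19.6.
From dB/dt = 0: 0.474(1 - B*/521) = 0.0149·19.6, giving B* = 521·(1 - 0.617) = 200.
From dH/dt = 0: 0.00261·200 - 0.143 = 0.0466C*, so C* = 0.378/0.0466 = 8.11.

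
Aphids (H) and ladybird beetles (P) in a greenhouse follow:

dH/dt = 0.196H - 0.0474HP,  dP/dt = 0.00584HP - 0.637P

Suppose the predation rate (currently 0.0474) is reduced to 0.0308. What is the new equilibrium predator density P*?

P* ≈ 6.36

At the interior fixed point, setting dH/dt = 0 with H > 0 fixes P* = (prey growth rate)/(HP coefficient) — independent of the other coefficients.
With the change, P* = 0.196/0.0308 = 6.36; it rises from 4.14.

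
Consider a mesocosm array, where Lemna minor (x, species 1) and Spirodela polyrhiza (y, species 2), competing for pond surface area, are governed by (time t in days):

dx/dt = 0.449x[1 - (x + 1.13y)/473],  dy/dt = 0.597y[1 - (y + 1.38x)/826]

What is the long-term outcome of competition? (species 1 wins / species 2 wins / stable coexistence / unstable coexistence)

species 2 excludes species 1

Compare the nullcline intercepts: K1/α12 = 473/1.13 = 419 < K2 = 826; K2/α21 = 826/1.38 = 599 > K1 = 473.
Since the inequalities point opposite ways, species 2 can invade but species 1 cannot.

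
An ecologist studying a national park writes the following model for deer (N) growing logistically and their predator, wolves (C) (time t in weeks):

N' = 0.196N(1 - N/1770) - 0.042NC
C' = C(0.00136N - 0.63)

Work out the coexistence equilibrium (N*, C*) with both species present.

N* ≈ 463, C* ≈ 3.45

From dC/dt = 0 with C > 0: 0.00136N* = 0.63, so N* = 463.
Substitute into dN/dt = 0: 0.196(1 - 463/1770) = 0.042C*.
The bracket is 0.738, giving C* = 0.145/0.042 = 3.45.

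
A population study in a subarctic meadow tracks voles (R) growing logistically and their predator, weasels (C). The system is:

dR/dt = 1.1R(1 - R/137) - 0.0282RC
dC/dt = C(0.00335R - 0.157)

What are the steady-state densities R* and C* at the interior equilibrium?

R* ≈ 46.9, C* ≈ 25.7

From dC/dt = 0 with C > 0: 0.00335R* = 0.157, so R* = 46.9.
Substitute into dR/dt = 0: 1.1(1 - 46.9/137) = 0.0282C*.
The bracket is 0.658, giving C* = 0.724/0.0282 = 25.7.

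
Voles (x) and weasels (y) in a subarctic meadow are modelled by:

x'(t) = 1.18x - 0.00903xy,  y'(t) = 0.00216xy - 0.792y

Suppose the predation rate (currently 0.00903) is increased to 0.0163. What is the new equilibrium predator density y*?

y* ≈ 72.4

At the interior fixed point, setting dx/dt = 0 with x > 0 fixes y* = (prey growth rate)/(xy coefficient) — independent of the other coefficients.
With the change, y* = 1.18/0.0163 = 72.4; it falls from 131.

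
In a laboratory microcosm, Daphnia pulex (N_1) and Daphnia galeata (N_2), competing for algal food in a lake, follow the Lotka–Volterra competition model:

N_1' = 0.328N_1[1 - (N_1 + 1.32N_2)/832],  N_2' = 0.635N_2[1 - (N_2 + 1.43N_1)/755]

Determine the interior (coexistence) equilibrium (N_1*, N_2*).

N_1* ≈ 185, N_2* ≈ 490

Setting both brackets to zero gives the nullclines N_1 + 1.32N_2 = 832 and 1.43N_1 + N_2 = 755.
Substituting N_2 = 755 - 1.43N_1 into the first: N_1(1 - 1.32·1.43) = 832 - 1.32·755.
So N_1* = -165/-0.888 = 185, and then N_2* = 755 - 1.43·185 = 490.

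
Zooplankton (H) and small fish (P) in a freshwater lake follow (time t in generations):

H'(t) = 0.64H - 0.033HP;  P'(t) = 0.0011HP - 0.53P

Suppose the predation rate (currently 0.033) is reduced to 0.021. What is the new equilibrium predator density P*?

At the interior fixed point, setting dH/dt = 0 with H > 0 fixes P* = (prey growth rate)/(HP coefficient) — independent of the other coefficients.
With the change, P* = 0.64/0.021 = 30.5; it rises from 19.4.

P* ≈ 30.5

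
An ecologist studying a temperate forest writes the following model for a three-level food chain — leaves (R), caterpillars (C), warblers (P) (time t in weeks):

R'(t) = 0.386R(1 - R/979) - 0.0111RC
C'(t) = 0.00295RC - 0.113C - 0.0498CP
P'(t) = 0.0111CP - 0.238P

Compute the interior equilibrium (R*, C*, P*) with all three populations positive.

R* ≈ 375, C* ≈ 21.4, P* ≈ 20

From dP/dt = 0: 0.0111C* = 0.238, so C* = 21.4.
From dR/dt = 0: 0.386(1 - R*/979) = 0.0111·21.4, giving R* = 979·(1 - 0.617) = 375.
From dC/dt = 0: 0.00295·375 - 0.113 = 0.0498P*, so P* = 0.994/0.0498 = 20.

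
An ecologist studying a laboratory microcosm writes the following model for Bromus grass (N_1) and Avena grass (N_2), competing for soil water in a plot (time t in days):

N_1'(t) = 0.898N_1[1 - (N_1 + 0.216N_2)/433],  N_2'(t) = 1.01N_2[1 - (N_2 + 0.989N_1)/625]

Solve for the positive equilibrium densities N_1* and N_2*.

N_1* ≈ 379, N_2* ≈ 250

Setting both brackets to zero gives the nullclines N_1 + 0.216N_2 = 433 and 0.989N_1 + N_2 = 625.
Substituting N_2 = 625 - 0.989N_1 into the first: N_1(1 - 0.216·0.989) = 433 - 0.216·625.
So N_1* = 298/0.786 = 379, and then N_2* = 625 - 0.989·379 = 250.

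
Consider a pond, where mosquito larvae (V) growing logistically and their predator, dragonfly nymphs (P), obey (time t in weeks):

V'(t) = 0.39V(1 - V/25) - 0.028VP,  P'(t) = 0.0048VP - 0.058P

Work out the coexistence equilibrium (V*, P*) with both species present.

V* ≈ 12.1, P* ≈ 7.2

From dP/dt = 0 with P > 0: 0.0048V* = 0.058, so V* = 12.1.
Substitute into dV/dt = 0: 0.39(1 - 12.1/25) = 0.028P*.
The bracket is 0.517, giving P* = 0.201/0.028 = 7.2.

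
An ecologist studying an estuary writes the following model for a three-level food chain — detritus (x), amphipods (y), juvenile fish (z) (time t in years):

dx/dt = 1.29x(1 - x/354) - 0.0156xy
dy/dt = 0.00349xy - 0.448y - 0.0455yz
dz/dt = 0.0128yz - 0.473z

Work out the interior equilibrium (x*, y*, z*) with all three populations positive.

From dz/dt = 0: 0.0128y* = 0.473, so y* = 37.
From dx/dt = 0: 1.29(1 - x*/354) = 0.0156·37, giving x* = 354·(1 - 0.447) = 196.
From dy/dt = 0: 0.00349·196 - 0.448 = 0.0455z*, so z* = 0.235/0.0455 = 5.17.

x* ≈ 196, y* ≈ 37, z* ≈ 5.17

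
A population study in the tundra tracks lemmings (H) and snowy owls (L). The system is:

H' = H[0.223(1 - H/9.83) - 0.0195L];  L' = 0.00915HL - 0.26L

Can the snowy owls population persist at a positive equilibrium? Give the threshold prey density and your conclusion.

The predator equation gives dL/dt > 0 only when H > 0.26/0.00915 = 28.4.
Without the predator, H → K = 9.83. Since 9.83 < 28.4, the predator cannot invade.

Threshold H = 28.4; K < 28.4, so no, the predator goes extinct.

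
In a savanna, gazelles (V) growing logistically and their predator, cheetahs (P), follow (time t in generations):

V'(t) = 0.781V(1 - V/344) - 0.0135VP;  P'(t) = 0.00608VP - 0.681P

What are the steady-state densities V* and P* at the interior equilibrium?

V* ≈ 112, P* ≈ 39

From dP/dt = 0 with P > 0: 0.00608V* = 0.681, so V* = 112.
Substitute into dV/dt = 0: 0.781(1 - 112/344) = 0.0135P*.
The bracket is 0.674, giving P* = 0.527/0.0135 = 39.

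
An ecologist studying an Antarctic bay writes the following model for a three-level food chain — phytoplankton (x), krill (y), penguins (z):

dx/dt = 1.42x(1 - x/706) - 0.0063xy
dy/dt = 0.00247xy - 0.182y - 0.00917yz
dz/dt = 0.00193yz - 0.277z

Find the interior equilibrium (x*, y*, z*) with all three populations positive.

From dz/dt = 0: 0.00193y* = 0.277, so y* = 144.
From dx/dt = 0: 1.42(1 - x*/706) = 0.0063·144, giving x* = 706·(1 - 0.637) = 256.
From dy/dt = 0: 0.00247·256 - 0.182 = 0.00917z*, so z* = 0.451/0.00917 = 49.2.

x* ≈ 256, y* ≈ 144, z* ≈ 49.2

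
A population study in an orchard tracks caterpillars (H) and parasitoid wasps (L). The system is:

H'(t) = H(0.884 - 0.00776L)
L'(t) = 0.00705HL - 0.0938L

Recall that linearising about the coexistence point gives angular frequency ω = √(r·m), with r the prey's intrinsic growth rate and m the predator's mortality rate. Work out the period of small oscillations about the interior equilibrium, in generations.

T ≈ 21.8 generations

Here r = 0.884 and m = 0.0938, so r·m = 0.0829.
ω = √0.0829 = 0.288 per generation, hence T = 2π/ω ≈ 21.8 generations.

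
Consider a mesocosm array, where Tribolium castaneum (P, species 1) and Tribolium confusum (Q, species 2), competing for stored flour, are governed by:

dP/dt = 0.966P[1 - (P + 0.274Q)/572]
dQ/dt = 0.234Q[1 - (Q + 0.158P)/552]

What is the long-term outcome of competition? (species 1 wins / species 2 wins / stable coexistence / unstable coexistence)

Compare the nullcline intercepts: K1/α12 = 572/0.274 = 2090 > K2 = 552; K2/α21 = 552/0.158 = 3490 > K1 = 572.
Since both inequalities hold, each species can invade when rare, so the interior equilibrium is stable.

stable coexistence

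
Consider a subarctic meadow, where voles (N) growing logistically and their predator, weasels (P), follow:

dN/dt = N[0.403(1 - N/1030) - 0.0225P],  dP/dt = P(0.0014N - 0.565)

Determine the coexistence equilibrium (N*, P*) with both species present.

N* ≈ 404, P* ≈ 10.9

From dP/dt = 0 with P > 0: 0.0014N* = 0.565, so N* = 404.
Substitute into dN/dt = 0: 0.403(1 - 404/1030) = 0.0225P*.
The bracket is 0.608, giving P* = 0.245/0.0225 = 10.9.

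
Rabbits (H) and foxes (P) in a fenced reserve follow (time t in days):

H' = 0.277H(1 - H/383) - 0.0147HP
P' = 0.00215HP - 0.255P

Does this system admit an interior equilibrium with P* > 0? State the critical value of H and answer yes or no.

Threshold H = 119; K > 119, so yes, the predator persists.

The predator equation gives dP/dt > 0 only when H > 0.255/0.00215 = 119.
Without the predator, H → K = 383. Since 383 > 119, the predator can invade and persist.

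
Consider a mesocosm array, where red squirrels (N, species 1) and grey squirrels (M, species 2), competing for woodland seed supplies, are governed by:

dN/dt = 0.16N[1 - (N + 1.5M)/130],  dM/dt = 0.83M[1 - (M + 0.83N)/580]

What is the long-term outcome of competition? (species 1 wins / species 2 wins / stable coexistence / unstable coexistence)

species 2 excludes species 1

Compare the nullcline intercepts: K1/α12 = 130/1.5 = 86.7 < K2 = 580; K2/α21 = 580/0.83 = 699 > K1 = 130.
Since the inequalities point opposite ways, species 2 can invade but species 1 cannot.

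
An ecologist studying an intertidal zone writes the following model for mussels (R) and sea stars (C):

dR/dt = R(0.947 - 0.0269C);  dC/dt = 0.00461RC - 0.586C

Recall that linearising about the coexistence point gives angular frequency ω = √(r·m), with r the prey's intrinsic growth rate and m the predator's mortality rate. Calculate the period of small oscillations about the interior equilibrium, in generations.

Here r = 0.947 and m = 0.586, so r·m = 0.555.
ω = √0.555 = 0.745 per generation, hence T = 2π/ω ≈ 8.43 generations.

T ≈ 8.43 generations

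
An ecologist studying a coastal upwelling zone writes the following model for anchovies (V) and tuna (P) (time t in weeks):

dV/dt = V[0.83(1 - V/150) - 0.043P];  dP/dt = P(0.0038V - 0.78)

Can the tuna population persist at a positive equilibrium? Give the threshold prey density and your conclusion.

The predator equation gives dP/dt > 0 only when V > 0.78/0.0038 = 205.
Without the predator, V → K = 150. Since 150 < 205, the predator cannot invade.

Threshold V = 205; K < 205, so no, the predator goes extinct.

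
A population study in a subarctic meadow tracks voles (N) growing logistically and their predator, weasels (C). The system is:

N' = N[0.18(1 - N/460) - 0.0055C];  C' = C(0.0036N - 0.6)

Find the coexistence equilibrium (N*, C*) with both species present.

From dC/dt = 0 with C > 0: 0.0036N* = 0.6, so N* = 167.
Substitute into dN/dt = 0: 0.18(1 - 167/460) = 0.0055C*.
The bracket is 0.638, giving C* = 0.115/0.0055 = 20.9.

N* ≈ 167, C* ≈ 20.9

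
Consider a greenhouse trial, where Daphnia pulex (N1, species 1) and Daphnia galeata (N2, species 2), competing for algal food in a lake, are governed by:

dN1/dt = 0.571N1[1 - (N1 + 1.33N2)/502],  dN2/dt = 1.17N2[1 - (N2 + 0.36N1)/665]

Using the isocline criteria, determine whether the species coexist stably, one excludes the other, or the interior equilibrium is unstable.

species 2 excludes species 1

Compare the nullcline intercepts: K1/α12 = 502/1.33 = 377 < K2 = 665; K2/α21 = 665/0.36 = 1850 > K1 = 502.
Since the inequalities point opposite ways, species 2 can invade but species 1 cannot.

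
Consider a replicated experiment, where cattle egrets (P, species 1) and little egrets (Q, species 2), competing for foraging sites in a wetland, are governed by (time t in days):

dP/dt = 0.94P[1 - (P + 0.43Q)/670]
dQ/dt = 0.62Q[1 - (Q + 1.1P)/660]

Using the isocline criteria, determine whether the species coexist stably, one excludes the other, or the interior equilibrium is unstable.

Compare the nullcline intercepts: K1/α12 = 670/0.43 = 1560 > K2 = 660; K2/α21 = 660/1.1 = 600 < K1 = 670.
Since the inequalities point opposite ways, species 1 can invade but species 2 cannot.

species 1 excludes species 2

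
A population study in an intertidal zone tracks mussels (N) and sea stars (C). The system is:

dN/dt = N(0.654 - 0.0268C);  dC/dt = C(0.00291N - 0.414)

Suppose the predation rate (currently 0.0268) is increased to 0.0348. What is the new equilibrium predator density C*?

C* ≈ 18.8

At the interior fixed point, setting dN/dt = 0 with N > 0 fixes C* = (prey growth rate)/(NC coefficient) — independent of the other coefficients.
With the change, C* = 0.654/0.0348 = 18.8; it falls from 24.4.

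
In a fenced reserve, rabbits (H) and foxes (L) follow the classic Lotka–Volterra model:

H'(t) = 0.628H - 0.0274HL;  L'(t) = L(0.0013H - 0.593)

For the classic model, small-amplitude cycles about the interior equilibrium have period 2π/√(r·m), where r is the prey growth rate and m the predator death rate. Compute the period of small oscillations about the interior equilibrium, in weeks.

Here r = 0.628 and m = 0.593, so r·m = 0.372.
ω = √0.372 = 0.61 per week, hence T = 2π/ω ≈ 10.3 weeks.

T ≈ 10.3 weeks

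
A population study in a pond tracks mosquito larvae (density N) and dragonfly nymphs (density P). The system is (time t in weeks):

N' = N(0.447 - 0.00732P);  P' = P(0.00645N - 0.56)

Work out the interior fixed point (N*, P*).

N* ≈ 86.8, P* ≈ 61.1

Set dP/dt = 0 with P > 0: 0.00645N - 0.56 = 0, so N* = 0.56/0.00645 = 86.8.
Set dN/dt = 0 with N > 0: 0.447 - 0.00732P = 0, so P* = 0.447/0.00732 = 61.1.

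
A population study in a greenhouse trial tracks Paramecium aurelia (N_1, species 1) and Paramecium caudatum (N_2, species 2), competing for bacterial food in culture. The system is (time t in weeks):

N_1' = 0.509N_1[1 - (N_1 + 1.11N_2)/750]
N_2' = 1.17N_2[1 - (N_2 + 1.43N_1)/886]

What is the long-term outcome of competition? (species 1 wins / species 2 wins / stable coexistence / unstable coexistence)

unstable coexistence (outcome depends on initial conditions)

Compare the nullcline intercepts: K1/α12 = 750/1.11 = 676 < K2 = 886; K2/α21 = 886/1.43 = 620 < K1 = 750.
Since both are reversed, neither can invade when rare; the interior point is a saddle.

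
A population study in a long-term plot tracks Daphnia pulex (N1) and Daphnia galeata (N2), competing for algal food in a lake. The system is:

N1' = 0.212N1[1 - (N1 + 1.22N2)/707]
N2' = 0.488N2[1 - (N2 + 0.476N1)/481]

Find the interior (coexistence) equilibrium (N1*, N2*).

N1* ≈ 287, N2* ≈ 345

Setting both brackets to zero gives the nullclines N1 + 1.22N2 = 707 and 0.476N1 + N2 = 481.
Substituting N2 = 481 - 0.476N1 into the first: N1(1 - 1.22·0.476) = 707 - 1.22·481.
So N1* = 120/0.419 = 287, and then N2* = 481 - 0.476·287 = 345.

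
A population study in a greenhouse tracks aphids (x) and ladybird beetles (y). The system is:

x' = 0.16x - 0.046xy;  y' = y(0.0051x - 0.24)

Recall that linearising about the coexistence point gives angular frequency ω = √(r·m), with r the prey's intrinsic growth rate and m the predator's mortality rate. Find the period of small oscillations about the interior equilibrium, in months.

Here r = 0.16 and m = 0.24, so r·m = 0.0384.
ω = √0.0384 = 0.196 per month, hence T = 2π/ω ≈ 32.1 months.

T ≈ 32.1 months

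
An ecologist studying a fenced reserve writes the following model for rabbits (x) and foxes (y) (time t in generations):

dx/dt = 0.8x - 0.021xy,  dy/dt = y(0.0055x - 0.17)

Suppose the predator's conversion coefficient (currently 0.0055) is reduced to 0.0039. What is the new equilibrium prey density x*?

At the interior fixed point, setting dy/dt = 0 with y > 0 fixes x* = (predator death rate)/(xy coefficient) — independent of the other coefficients.
With the change, x* = 0.17/0.0039 = 43.6; it rises from 30.9.

x* ≈ 43.6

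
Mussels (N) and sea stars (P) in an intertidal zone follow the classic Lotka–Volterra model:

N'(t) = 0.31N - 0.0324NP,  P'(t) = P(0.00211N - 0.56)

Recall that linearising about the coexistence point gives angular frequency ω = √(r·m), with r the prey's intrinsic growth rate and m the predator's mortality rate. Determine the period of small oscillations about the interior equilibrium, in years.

Here r = 0.31 and m = 0.56, so r·m = 0.174.
ω = √0.174 = 0.417 per year, hence T = 2π/ω ≈ 15.1 years.

T ≈ 15.1 years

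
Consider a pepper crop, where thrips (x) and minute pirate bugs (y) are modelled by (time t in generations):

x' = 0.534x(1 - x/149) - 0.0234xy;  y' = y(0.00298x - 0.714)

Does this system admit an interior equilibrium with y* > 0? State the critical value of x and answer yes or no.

Threshold x = 240; K < 240, so no, the predator goes extinct.

The predator equation gives dy/dt > 0 only when x > 0.714/0.00298 = 240.
Without the predator, x → K = 149. Since 149 < 240, the predator cannot invade.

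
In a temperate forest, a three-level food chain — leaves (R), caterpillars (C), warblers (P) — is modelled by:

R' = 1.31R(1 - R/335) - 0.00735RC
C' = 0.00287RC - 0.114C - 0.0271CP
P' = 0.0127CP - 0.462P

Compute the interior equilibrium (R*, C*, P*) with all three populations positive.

From dP/dt = 0: 0.0127C* = 0.462, so C* = 36.4.
From dR/dt = 0: 1.31(1 - R*/335) = 0.00735·36.4, giving R* = 335·(1 - 0.204) = 267.
From dC/dt = 0: 0.00287·267 - 0.114 = 0.0271P*, so P* = 0.651/0.0271 = 24.

R* ≈ 267, C* ≈ 36.4, P* ≈ 24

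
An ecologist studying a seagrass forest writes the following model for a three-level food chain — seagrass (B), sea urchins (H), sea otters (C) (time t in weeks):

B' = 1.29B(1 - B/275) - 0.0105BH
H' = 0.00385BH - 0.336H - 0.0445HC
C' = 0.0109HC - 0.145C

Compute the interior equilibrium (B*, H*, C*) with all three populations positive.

B* ≈ 245, H* ≈ 13.3, C* ≈ 13.7

From dC/dt = 0: 0.0109H* = 0.145, so H* = 13.3.
From dB/dt = 0: 1.29(1 - B*/275) = 0.0105·13.3, giving B* = 275·(1 - 0.108) = 245.
From dH/dt = 0: 0.00385·245 - 0.336 = 0.0445C*, so C* = 0.608/0.0445 = 13.7.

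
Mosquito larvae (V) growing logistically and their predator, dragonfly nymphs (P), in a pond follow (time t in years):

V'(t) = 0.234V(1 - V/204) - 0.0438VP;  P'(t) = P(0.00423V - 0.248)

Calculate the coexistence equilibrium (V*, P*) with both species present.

From dP/dt = 0 with P > 0: 0.00423V* = 0.248, so V* = 58.6.
Substitute into dV/dt = 0: 0.234(1 - 58.6/204) = 0.0438P*.
The bracket is 0.713, giving P* = 0.167/0.0438 = 3.81.

V* ≈ 58.6, P* ≈ 3.81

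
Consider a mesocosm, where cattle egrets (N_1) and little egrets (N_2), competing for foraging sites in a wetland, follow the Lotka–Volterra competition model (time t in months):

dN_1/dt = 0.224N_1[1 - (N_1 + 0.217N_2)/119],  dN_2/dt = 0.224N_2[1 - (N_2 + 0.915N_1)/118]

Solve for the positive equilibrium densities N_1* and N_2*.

N_1* ≈ 117, N_2* ≈ 11.4

Setting both brackets to zero gives the nullclines N_1 + 0.217N_2 = 119 and 0.915N_1 + N_2 = 118.
Substituting N_2 = 118 - 0.915N_1 into the first: N_1(1 - 0.217·0.915) = 119 - 0.217·118.
So N_1* = 93.4/0.801 = 117, and then N_2* = 118 - 0.915·117 = 11.4.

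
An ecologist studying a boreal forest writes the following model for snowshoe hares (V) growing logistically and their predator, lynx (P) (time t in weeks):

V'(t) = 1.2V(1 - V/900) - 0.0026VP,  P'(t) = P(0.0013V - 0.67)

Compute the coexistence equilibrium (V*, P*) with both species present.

From dP/dt = 0 with P > 0: 0.0013V* = 0.67, so V* = 515.
Substitute into dV/dt = 0: 1.2(1 - 515/900) = 0.0026P*.
The bracket is 0.427, giving P* = 0.513/0.0026 = 197.

V* ≈ 515, P* ≈ 197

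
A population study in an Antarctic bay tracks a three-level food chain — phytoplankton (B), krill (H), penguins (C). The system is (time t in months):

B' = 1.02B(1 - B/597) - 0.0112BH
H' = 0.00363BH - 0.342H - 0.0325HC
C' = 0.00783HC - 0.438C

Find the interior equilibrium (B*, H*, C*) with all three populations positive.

B* ≈ 230, H* ≈ 55.9, C* ≈ 15.2

From dC/dt = 0: 0.00783H* = 0.438, so H* = 55.9.
From dB/dt = 0: 1.02(1 - B*/597) = 0.0112·55.9, giving B* = 597·(1 - 0.614) = 230.
From dH/dt = 0: 0.00363·230 - 0.342 = 0.0325C*, so C* = 0.494/0.0325 = 15.2.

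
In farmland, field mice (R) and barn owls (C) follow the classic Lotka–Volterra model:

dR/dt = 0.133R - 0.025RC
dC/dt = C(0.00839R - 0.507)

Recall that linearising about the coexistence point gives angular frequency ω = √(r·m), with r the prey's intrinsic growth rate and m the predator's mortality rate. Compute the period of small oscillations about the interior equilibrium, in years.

Here r = 0.133 and m = 0.507, so r·m = 0.0674.
ω = √0.0674 = 0.26 per year, hence T = 2π/ω ≈ 24.2 years.

T ≈ 24.2 years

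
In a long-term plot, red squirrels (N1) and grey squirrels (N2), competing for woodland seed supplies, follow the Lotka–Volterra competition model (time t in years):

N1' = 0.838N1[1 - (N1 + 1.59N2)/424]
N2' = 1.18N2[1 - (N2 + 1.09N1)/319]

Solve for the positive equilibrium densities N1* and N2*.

Setting both brackets to zero gives the nullclines N1 + 1.59N2 = 424 and 1.09N1 + N2 = 319.
Substituting N2 = 319 - 1.09N1 into the first: N1(1 - 1.59·1.09) = 424 - 1.59·319.
So N1* = -83.2/-0.733 = 114, and then N2* = 319 - 1.09·114 = 195.

N1* ≈ 114, N2* ≈ 195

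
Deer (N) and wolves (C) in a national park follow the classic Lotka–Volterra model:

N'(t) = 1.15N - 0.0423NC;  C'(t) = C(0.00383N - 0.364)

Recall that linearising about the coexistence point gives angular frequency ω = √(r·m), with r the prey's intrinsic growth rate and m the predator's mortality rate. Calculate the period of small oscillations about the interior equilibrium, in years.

Here r = 1.15 and m = 0.364, so r·m = 0.419.
ω = √0.419 = 0.647 per year, hence T = 2π/ω ≈ 9.71 years.

T ≈ 9.71 years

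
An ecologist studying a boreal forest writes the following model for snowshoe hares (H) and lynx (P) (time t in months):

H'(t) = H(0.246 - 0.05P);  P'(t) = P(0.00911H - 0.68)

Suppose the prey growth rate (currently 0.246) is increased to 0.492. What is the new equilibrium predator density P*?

P* ≈ 9.84

At the interior fixed point, setting dH/dt = 0 with H > 0 fixes P* = (prey growth rate)/(HP coefficient) — independent of the other coefficients.
With the change, P* = 0.492/0.05 = 9.84; it rises from 4.92.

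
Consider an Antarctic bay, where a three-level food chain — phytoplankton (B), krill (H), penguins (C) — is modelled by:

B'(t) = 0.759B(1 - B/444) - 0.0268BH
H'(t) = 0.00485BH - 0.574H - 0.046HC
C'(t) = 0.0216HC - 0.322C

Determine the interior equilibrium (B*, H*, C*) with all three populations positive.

B* ≈ 210, H* ≈ 14.9, C* ≈ 9.69

From dC/dt = 0: 0.0216H* = 0.322, so H* = 14.9.
From dB/dt = 0: 0.759(1 - B*/444) = 0.0268·14.9, giving B* = 444·(1 - 0.526) = 210.
From dH/dt = 0: 0.00485·210 - 0.574 = 0.046C*, so C* = 0.446/0.046 = 9.69.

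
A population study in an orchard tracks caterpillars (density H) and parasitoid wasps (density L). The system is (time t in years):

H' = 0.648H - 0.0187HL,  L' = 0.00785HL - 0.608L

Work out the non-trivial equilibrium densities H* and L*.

H* ≈ 77.5, L* ≈ 34.7

Set dL/dt = 0 with L > 0: 0.00785H - 0.608 = 0, so H* = 0.608/0.00785 = 77.5.
Set dH/dt = 0 with H > 0: 0.648 - 0.0187L = 0, so L* = 0.648/0.0187 = 34.7.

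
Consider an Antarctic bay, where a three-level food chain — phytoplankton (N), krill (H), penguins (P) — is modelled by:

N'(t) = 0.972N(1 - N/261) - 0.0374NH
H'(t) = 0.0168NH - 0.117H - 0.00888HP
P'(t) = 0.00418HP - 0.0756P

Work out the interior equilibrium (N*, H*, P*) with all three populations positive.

N* ≈ 79.4, H* ≈ 18.1, P* ≈ 137

From dP/dt = 0: 0.00418H* = 0.0756, so H* = 18.1.
From dN/dt = 0: 0.972(1 - N*/261) = 0.0374·18.1, giving N* = 261·(1 - 0.696) = 79.4.
From dH/dt = 0: 0.0168·79.4 - 0.117 = 0.00888P*, so P* = 1.22/0.00888 = 137.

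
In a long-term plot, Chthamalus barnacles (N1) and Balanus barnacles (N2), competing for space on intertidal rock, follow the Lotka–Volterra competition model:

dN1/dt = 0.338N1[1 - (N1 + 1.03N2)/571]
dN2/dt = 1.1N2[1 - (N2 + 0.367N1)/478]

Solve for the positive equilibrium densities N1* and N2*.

Setting both brackets to zero gives the nullclines N1 + 1.03N2 = 571 and 0.367N1 + N2 = 478.
Substituting N2 = 478 - 0.367N1 into the first: N1(1 - 1.03·0.367) = 571 - 1.03·478.
So N1* = 78.7/0.622 = 126, and then N2* = 478 - 0.367·126 = 432.

N1* ≈ 126, N2* ≈ 432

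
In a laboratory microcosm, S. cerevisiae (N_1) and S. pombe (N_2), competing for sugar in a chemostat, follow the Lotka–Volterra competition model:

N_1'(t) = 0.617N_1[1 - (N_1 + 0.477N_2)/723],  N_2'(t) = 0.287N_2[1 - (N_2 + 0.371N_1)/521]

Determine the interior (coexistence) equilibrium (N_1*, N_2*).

N_1* ≈ 577, N_2* ≈ 307

Setting both brackets to zero gives the nullclines N_1 + 0.477N_2 = 723 and 0.371N_1 + N_2 = 521.
Substituting N_2 = 521 - 0.371N_1 into the first: N_1(1 - 0.477·0.371) = 723 - 0.477·521.
So N_1* = 474/0.823 = 577, and then N_2* = 521 - 0.371·577 = 307.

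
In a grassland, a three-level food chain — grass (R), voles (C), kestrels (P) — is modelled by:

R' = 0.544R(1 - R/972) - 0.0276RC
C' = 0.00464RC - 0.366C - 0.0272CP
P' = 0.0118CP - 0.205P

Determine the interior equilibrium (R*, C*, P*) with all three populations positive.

From dP/dt = 0: 0.0118C* = 0.205, so C* = 17.4.
From dR/dt = 0: 0.544(1 - R*/972) = 0.0276·17.4, giving R* = 972·(1 - 0.881) = 115.
From dC/dt = 0: 0.00464·115 - 0.366 = 0.0272P*, so P* = 0.169/0.0272 = 6.21.

R* ≈ 115, C* ≈ 17.4, P* ≈ 6.21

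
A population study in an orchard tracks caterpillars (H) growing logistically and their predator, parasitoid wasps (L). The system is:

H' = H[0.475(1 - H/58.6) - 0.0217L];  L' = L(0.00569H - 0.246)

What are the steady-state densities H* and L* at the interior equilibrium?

From dL/dt = 0 with L > 0: 0.00569H* = 0.246, so H* = 43.2.
Substitute into dH/dt = 0: 0.475(1 - 43.2/58.6) = 0.0217L*.
The bracket is 0.262, giving L* = 0.125/0.0217 = 5.74.

H* ≈ 43.2, L* ≈ 5.74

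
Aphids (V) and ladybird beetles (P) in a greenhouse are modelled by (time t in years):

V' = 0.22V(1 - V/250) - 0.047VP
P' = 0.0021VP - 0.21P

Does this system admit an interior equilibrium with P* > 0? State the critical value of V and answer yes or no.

The predator equation gives dP/dt > 0 only when V > 0.21/0.0021 = 100.
Without the predator, V → K = 250. Since 250 > 100, the predator can invade and persist.

Threshold V = 100; K > 100, so yes, the predator persists.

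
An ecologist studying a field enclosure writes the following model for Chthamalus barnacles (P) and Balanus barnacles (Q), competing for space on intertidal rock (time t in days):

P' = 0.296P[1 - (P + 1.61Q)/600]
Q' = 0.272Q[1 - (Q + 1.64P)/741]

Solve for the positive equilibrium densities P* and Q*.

P* ≈ 362, Q* ≈ 148

Setting both brackets to zero gives the nullclines P + 1.61Q = 600 and 1.64P + Q = 741.
Substituting Q = 741 - 1.64P into the first: P(1 - 1.61·1.64) = 600 - 1.61·741.
So P* = -593/-1.64 = 362, and then Q* = 741 - 1.64·362 = 148.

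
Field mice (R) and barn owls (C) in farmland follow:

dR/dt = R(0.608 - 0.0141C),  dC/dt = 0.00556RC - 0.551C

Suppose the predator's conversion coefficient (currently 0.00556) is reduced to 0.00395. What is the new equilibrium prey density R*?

R* ≈ 139

At the interior fixed point, setting dC/dt = 0 with C > 0 fixes R* = (predator death rate)/(RC coefficient) — independent of the other coefficients.
With the change, R* = 0.551/0.00395 = 139; it rises from 99.1.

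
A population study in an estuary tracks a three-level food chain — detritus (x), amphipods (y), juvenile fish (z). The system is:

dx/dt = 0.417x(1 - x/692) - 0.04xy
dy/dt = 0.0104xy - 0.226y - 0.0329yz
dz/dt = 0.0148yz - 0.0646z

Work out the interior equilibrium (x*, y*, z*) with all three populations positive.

From dz/dt = 0: 0.0148y* = 0.0646, so y* = 4.36.
From dx/dt = 0: 0.417(1 - x*/692) = 0.04·4.36, giving x* = 692·(1 - 0.419) = 402.
From dy/dt = 0: 0.0104·402 - 0.226 = 0.0329z*, so z* = 3.96/0.0329 = 120.

x* ≈ 402, y* ≈ 4.36, z* ≈ 120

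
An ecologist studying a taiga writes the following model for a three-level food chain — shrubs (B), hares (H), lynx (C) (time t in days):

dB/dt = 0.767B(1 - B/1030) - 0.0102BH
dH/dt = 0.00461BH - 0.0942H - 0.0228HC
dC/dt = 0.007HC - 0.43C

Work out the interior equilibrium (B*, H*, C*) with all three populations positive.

From dC/dt = 0: 0.007H* = 0.43, so H* = 61.4.
From dB/dt = 0: 0.767(1 - B*/1030) = 0.0102·61.4, giving B* = 1030·(1 - 0.817) = 189.
From dH/dt = 0: 0.00461·189 - 0.0942 = 0.0228C*, so C* = 0.775/0.0228 = 34.

B* ≈ 189, H* ≈ 61.4, C* ≈ 34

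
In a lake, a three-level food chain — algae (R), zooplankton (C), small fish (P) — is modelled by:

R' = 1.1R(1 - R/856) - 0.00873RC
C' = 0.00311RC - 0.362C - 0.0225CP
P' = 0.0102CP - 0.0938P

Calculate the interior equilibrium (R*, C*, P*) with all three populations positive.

R* ≈ 794, C* ≈ 9.2, P* ≈ 93.6

From dP/dt = 0: 0.0102C* = 0.0938, so C* = 9.2.
From dR/dt = 0: 1.1(1 - R*/856) = 0.00873·9.2, giving R* = 856·(1 - 0.073) = 794.
From dC/dt = 0: 0.00311·794 - 0.362 = 0.0225P*, so P* = 2.11/0.0225 = 93.6.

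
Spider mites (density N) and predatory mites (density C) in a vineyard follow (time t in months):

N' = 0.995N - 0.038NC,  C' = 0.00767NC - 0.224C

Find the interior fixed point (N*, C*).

N* ≈ 29.2, C* ≈ 26.2

Set dC/dt = 0 with C > 0: 0.00767N - 0.224 = 0, so N* = 0.224/0.00767 = 29.2.
Set dN/dt = 0 with N > 0: 0.995 - 0.038C = 0, so C* = 0.995/0.038 = 26.2.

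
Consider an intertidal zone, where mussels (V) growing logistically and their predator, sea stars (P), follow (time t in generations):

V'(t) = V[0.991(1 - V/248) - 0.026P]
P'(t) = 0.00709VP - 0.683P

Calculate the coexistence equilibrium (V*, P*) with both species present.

V* ≈ 96.3, P* ≈ 23.3

From dP/dt = 0 with P > 0: 0.00709V* = 0.683, so V* = 96.3.
Substitute into dV/dt = 0: 0.991(1 - 96.3/248) = 0.026P*.
The bracket is 0.612, giving P* = 0.606/0.026 = 23.3.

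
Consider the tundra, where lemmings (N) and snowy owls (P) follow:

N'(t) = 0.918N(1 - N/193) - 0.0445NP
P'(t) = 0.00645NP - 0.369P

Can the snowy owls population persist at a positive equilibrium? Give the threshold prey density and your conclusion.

The predator equation gives dP/dt > 0 only when N > 0.369/0.00645 = 57.2.
Without the predator, N → K = 193. Since 193 > 57.2, the predator can invade and persist.

Threshold N = 57.2; K > 57.2, so yes, the predator persists.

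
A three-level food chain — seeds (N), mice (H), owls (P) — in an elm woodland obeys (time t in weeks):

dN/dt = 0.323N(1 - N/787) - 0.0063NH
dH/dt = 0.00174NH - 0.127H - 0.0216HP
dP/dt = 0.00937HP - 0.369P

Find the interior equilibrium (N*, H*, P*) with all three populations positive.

N* ≈ 182, H* ≈ 39.4, P* ≈ 8.82

From dP/dt = 0: 0.00937H* = 0.369, so H* = 39.4.
From dN/dt = 0: 0.323(1 - N*/787) = 0.0063·39.4, giving N* = 787·(1 - 0.768) = 182.
From dH/dt = 0: 0.00174·182 - 0.127 = 0.0216P*, so P* = 0.191/0.0216 = 8.82.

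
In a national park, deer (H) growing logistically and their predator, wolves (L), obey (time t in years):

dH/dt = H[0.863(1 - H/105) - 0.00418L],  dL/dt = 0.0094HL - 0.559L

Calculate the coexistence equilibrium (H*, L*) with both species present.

From dL/dt = 0 with L > 0: 0.0094H* = 0.559, so H* = 59.5.
Substitute into dH/dt = 0: 0.863(1 - 59.5/105) = 0.00418L*.
The bracket is 0.434, giving L* = 0.374/0.00418 = 89.5.

H* ≈ 59.5, L* ≈ 89.5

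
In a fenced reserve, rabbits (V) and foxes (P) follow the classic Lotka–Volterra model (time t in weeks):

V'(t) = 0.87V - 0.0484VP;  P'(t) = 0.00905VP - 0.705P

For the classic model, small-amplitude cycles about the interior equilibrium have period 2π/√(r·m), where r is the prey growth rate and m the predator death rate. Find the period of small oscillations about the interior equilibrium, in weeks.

T ≈ 8.02 weeks

Here r = 0.87 and m = 0.705, so r·m = 0.613.
ω = √0.613 = 0.783 per week, hence T = 2π/ω ≈ 8.02 weeks.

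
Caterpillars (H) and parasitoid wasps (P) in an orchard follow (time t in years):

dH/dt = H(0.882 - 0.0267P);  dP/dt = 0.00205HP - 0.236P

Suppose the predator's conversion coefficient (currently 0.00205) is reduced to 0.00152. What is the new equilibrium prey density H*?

At the interior fixed point, setting dP/dt = 0 with P > 0 fixes H* = (predator death rate)/(HP coefficient) — independent of the other coefficients.
With the change, H* = 0.236/0.00152 = 155; it rises from 115.

H* ≈ 155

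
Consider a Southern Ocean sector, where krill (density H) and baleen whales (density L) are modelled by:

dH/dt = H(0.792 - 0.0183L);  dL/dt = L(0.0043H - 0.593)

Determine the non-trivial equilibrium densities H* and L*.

Set dL/dt = 0 with L > 0: 0.0043H - 0.593 = 0, so H* = 0.593/0.0043 = 138.
Set dH/dt = 0 with H > 0: 0.792 - 0.0183L = 0, so L* = 0.792/0.0183 = 43.3.

H* ≈ 138, L* ≈ 43.3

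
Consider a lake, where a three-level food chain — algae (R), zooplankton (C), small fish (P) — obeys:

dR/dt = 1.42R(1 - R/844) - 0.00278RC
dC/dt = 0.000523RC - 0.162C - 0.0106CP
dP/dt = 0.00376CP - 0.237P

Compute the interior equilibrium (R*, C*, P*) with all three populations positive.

R* ≈ 740, C* ≈ 63, P* ≈ 21.2

From dP/dt = 0: 0.00376C* = 0.237, so C* = 63.
From dR/dt = 0: 1.42(1 - R*/844) = 0.00278·63, giving R* = 844·(1 - 0.123) = 740.
From dC/dt = 0: 0.000523·740 - 0.162 = 0.0106P*, so P* = 0.225/0.0106 = 21.2.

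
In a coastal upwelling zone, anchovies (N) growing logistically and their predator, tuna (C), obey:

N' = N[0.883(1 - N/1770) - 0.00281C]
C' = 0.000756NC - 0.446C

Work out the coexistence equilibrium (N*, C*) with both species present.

N* ≈ 590, C* ≈ 209

From dC/dt = 0 with C > 0: 0.000756N* = 0.446, so N* = 590.
Substitute into dN/dt = 0: 0.883(1 - 590/1770) = 0.00281C*.
The bracket is 0.667, giving C* = 0.589/0.00281 = 209.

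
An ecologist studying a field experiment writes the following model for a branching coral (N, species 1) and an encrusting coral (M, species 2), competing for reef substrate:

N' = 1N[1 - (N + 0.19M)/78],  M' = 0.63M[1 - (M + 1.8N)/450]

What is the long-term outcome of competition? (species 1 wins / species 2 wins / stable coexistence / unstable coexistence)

Compare the nullcline intercepts: K1/α12 = 78/0.19 = 411 < K2 = 450; K2/α21 = 450/1.8 = 250 > K1 = 78.
Since the inequalities point opposite ways, species 2 can invade but species 1 cannot.

species 2 excludes species 1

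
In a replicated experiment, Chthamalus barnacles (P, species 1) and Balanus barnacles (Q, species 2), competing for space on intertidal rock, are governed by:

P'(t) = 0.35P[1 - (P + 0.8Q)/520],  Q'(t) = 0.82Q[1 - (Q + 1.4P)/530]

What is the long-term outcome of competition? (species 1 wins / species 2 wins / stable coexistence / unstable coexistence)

Compare the nullcline intercepts: K1/α12 = 520/0.8 = 650 > K2 = 530; K2/α21 = 530/1.4 = 379 < K1 = 520.
Since the inequalities point opposite ways, species 1 can invade but species 2 cannot.

species 1 excludes species 2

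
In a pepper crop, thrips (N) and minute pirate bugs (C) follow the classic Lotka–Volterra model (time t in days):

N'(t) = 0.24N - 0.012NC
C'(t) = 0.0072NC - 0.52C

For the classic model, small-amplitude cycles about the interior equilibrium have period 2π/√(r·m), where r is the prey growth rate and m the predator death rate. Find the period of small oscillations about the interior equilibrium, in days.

T ≈ 17.8 days

Here r = 0.24 and m = 0.52, so r·m = 0.125.
ω = √0.125 = 0.353 per day, hence T = 2π/ω ≈ 17.8 days.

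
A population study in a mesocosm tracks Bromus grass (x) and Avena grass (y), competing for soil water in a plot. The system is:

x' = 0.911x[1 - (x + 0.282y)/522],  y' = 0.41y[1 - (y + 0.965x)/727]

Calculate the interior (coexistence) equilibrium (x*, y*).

Setting both brackets to zero gives the nullclines x + 0.282y = 522 and 0.965x + y = 727.
Substituting y = 727 - 0.965x into the first: x(1 - 0.282·0.965) = 522 - 0.282·727.
So x* = 317/0.728 = 435, and then y* = 727 - 0.965·435 = 307.

x* ≈ 435, y* ≈ 307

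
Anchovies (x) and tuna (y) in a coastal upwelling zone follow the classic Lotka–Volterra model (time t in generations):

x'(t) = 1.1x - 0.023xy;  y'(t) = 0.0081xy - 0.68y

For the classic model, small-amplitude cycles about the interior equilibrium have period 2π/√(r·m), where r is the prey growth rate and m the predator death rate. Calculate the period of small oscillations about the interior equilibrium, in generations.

Here r = 1.1 and m = 0.68, so r·m = 0.748.
ω = √0.748 = 0.865 per generation, hence T = 2π/ω ≈ 7.26 generations.

T ≈ 7.26 generations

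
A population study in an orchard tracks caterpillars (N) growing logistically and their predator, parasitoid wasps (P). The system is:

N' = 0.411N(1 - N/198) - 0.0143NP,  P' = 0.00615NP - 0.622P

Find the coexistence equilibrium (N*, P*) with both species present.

From dP/dt = 0 with P > 0: 0.00615N* = 0.622, so N* = 101.
Substitute into dN/dt = 0: 0.411(1 - 101/198) = 0.0143P*.
The bracket is 0.489, giving P* = 0.201/0.0143 = 14.1.

N* ≈ 101, P* ≈ 14.1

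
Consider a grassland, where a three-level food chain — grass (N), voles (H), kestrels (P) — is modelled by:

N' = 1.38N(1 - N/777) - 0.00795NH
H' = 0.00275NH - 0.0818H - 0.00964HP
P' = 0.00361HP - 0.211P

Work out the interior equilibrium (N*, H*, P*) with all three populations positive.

From dP/dt = 0: 0.00361H* = 0.211, so H* = 58.4.
From dN/dt = 0: 1.38(1 - N*/777) = 0.00795·58.4, giving N* = 777·(1 - 0.337) = 515.
From dH/dt = 0: 0.00275·515 - 0.0818 = 0.00964P*, so P* = 1.34/0.00964 = 139.

N* ≈ 515, H* ≈ 58.4, P* ≈ 139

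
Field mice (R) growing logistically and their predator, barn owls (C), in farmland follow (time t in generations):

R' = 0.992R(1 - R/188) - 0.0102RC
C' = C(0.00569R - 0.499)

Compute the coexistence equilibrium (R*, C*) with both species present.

R* ≈ 87.7, C* ≈ 51.9

From dC/dt = 0 with C > 0: 0.00569R* = 0.499, so R* = 87.7.
Substitute into dR/dt = 0: 0.992(1 - 87.7/188) = 0.0102C*.
The bracket is 0.534, giving C* = 0.529/0.0102 = 51.9.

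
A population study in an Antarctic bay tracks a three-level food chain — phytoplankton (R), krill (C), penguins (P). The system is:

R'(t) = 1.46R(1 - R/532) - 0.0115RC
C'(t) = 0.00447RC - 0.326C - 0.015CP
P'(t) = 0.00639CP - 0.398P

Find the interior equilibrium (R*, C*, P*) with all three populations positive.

R* ≈ 271, C* ≈ 62.3, P* ≈ 59

From dP/dt = 0: 0.00639C* = 0.398, so C* = 62.3.
From dR/dt = 0: 1.46(1 - R*/532) = 0.0115·62.3, giving R* = 532·(1 - 0.491) = 271.
From dC/dt = 0: 0.00447·271 - 0.326 = 0.015P*, so P* = 0.885/0.015 = 59.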